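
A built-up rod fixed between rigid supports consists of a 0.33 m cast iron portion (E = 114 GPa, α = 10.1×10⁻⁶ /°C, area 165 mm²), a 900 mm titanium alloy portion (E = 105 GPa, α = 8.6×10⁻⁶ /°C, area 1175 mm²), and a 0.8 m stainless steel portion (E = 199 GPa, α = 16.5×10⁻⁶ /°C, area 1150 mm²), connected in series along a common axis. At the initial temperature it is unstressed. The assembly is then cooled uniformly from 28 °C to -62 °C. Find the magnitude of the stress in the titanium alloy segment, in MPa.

Free thermal contraction of the whole bar: Σ αᵢΔT Lᵢ = 10.1×10⁻⁶×90×330 + 8.6×10⁻⁶×90×900 + 16.5×10⁻⁶×90×800 = 2.185 mm.
The rigid supports impose zero overall length change; the single axial force P common to all segments must satisfy P Σ Lᵢ/(AᵢEᵢ) = δ_free.
The series flexibility is Σ Lᵢ/(AᵢEᵢ) = 330/(165×114×10³) + 900/(1175×105×10³) + 800/(1150×199×10³) = 2.833×10⁻⁵ mm/N.
So P = 2.185 / 2.833×10⁻⁵ = 77.1 kN, tensile.
σ_{titanium alloy} = P / A = 77100 / 1175 = 65.62 MPa.

σ ≈ 65.6 MPa (tensile)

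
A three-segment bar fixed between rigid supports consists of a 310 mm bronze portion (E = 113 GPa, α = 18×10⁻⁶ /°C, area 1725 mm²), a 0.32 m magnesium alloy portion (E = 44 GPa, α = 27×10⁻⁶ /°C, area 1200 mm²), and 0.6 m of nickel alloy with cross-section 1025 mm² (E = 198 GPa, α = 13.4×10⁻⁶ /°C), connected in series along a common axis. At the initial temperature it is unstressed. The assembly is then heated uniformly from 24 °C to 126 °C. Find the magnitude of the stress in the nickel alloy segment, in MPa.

σ ≈ 209 MPa (compressive)

With the walls removed the bar would change length by δ_free = Σ αᵢΔT Lᵢ = 18×10⁻⁶×102×310 + 27×10⁻⁶×102×320 + 13.4×10⁻⁶×102×600 = 2.271 mm.
The walls prevent any net length change, so an axial force P (same in every segment) develops. Compatibility: P · Σ Lᵢ/(AᵢEᵢ) = δ_free.
The series flexibility is Σ Lᵢ/(AᵢEᵢ) = 310/(1725×113×10³) + 320/(1200×44×10³) + 600/(1025×198×10³) = 1.061×10⁻⁵ mm/N.
Hence P = δ_free / Σ(L/AE) = 2.271/1.061×10⁻⁵ = 214.1 kN (compressive).
σ_{nickel alloy} = P / A = 214100 / 1025 = 208.8 MPa.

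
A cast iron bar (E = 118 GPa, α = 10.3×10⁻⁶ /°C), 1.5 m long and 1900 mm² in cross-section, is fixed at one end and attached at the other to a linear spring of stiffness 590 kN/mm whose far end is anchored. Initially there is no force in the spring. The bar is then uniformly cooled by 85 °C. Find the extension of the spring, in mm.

δ ≈ 0.265 mm

Free thermal contraction: δ_free = αΔT L = 10.3×10⁻⁶ × 85 × 1500 = 1.313 mm.
With a force P in the spring, the elastic change of the bar is PL/(AE) and that of the spring is P/k; compatibility requires their sum to equal δ_free.
P [ L/(AE) + 1/k ] = δ_free → P [ 1500/(1900×118×10³) + 1/(590×10³) ] = 1.313.
P = 1.313 / 8.385×10⁻⁶ = 156600 N.
Spring extension = P/k = 156600/(590×10³) = 0.2654 mm.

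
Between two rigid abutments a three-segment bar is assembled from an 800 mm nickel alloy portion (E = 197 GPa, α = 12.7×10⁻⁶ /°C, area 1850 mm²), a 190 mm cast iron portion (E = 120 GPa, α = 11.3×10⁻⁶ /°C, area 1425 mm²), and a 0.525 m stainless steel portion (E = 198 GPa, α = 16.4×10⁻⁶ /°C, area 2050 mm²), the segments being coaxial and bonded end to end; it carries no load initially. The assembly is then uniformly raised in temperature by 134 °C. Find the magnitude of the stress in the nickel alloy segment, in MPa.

σ ≈ 329 MPa (compressive)

If the supports were absent, the total length change would be Σ αᵢΔT Lᵢ = 12.7×10⁻⁶×134×800 + 11.3×10⁻⁶×134×190 + 16.4×10⁻⁶×134×525 = 2.803 mm.
The walls prevent any net length change, so an axial force P (same in every segment) develops. Compatibility: P · Σ Lᵢ/(AᵢEᵢ) = δ_free.
Σ Lᵢ/(AᵢEᵢ) = 800/(1850×197×10³) + 190/(1425×120×10³) + 525/(2050×198×10³) = 4.6×10⁻⁶ mm/N.
P = 2.803 / 4.6×10⁻⁶ = 609400 N = 609.4 kN, compressive.
σ_{nickel alloy} = P / A = 609400 / 1850 = 329.4 MPa.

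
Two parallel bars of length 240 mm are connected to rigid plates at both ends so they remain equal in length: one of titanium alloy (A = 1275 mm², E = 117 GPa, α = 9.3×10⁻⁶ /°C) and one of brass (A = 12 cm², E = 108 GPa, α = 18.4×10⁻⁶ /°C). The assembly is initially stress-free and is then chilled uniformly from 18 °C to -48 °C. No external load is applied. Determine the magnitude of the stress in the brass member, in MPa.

The brass has the larger α, so on cooling it would change length more than the titanium alloy if both were free. The rigid plates force a common final length, so the brass is put into tension and the titanium alloy into compression, with equal and opposite forces P (no external load).
Equating the net (thermal + elastic) strains gives |α₁ − α₂|·ΔT = P·[1/(A₁E₁) + 1/(A₂E₂)].
|α₁ − α₂|·ΔT = 9.1×10⁻⁶ × 66 = 0.0006006.
1/(A₁E₁) + 1/(A₂E₂) = 1/(1275×117×10³) + 1/(1200×108×10³) = 1.442×10⁻⁸ N⁻¹.
So P = 0.0006006 / 1.442×10⁻⁸ = 41.65 kN.
σ_{brass} = P/A₂ = 41650/1200 = 34.71 MPa, tensile.

σ ≈ 34.7 MPa (tensile)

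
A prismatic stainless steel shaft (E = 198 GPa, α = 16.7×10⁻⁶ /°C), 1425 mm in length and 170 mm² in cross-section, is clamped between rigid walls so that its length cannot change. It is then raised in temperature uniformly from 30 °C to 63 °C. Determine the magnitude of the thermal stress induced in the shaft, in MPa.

The supports are rigid, so the total axial strain is zero. The restrained thermal strain is ε = αΔT = 16.7×10⁻⁶ × 33 = 551.1×10⁻⁶.
σ = EαΔT = 198×10³ × 16.7×10⁻⁶ × 33 = 109.1 MPa (compressive; the shaft is trying to expand).

σ ≈ 109 MPa (compressive)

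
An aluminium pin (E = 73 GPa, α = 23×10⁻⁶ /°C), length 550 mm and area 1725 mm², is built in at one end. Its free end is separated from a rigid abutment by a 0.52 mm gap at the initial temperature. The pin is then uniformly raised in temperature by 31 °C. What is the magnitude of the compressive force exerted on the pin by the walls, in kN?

Free thermal elongation = αΔT L = 23×10⁻⁶ × 31 × 550 = 0.3921 mm.
Since δ_free = 0.392 mm is less than the 0.52 mm gap, the pin never touches the wall. No axial force develops.

P ≈ 0 kN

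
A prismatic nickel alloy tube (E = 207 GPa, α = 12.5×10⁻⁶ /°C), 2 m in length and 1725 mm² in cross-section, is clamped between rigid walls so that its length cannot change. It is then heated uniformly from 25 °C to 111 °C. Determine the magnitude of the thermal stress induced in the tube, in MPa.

Because both ends are immovable the net strain is zero, and the suppressed thermal strain is αΔT = 12.5×10⁻⁶ × 86 = 1075×10⁻⁶.
Hence σ = E·αΔT = 207×10³ × 1075×10⁻⁶ = 222.5 MPa, compressive.

σ ≈ 223 MPa (compressive)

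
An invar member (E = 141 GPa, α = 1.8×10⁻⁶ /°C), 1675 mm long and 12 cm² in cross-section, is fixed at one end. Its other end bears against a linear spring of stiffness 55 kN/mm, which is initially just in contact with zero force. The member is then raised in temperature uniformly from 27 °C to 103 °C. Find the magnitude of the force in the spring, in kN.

Free thermal expansion: δ_free = αΔT L = 1.8×10⁻⁶ × 76 × 1675 = 0.2291 mm.
With a force P in the spring, the elastic change of the member is PL/(AE) and that of the spring is P/k; compatibility requires their sum to equal δ_free.
So P = δ_free / [L/(AE) + 1/k] = 0.2291 / [ 1675/(1200×141×10³) + 1/(55×10³) ].
P = 0.2291 / 2.808×10⁻⁵ = 8160 N.

P ≈ 8.16 kN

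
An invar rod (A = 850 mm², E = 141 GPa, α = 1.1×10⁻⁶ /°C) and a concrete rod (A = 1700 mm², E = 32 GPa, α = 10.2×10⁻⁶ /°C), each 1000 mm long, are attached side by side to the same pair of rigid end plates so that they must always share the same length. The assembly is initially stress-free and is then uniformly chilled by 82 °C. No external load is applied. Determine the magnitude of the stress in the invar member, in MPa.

σ ≈ 32.8 MPa (compressive)

Equilibrium of a rigid end plate with no external load gives equal and opposite internal forces ±P in the two members. Since α_{concrete} > α_{invar}, cooling drives the concrete into tension and the invar into compression.
Setting the final lengths equal and cancelling L: (α₁ − α₂)ΔT = P/(A₁E₁) + P/(A₂E₂).
|α₁ − α₂|·ΔT = 9.1×10⁻⁶ × 82 = 0.0007462.
1/(A₁E₁) + 1/(A₂E₂) = 1/(850×141×10³) + 1/(1700×32×10³) = 2.673×10⁻⁸ N⁻¹.
So P = 0.0007462 / 2.673×10⁻⁸ = 27.92 kN.
σ_{invar} = P/A₁ = 27920/850 = 32.85 MPa, compressive.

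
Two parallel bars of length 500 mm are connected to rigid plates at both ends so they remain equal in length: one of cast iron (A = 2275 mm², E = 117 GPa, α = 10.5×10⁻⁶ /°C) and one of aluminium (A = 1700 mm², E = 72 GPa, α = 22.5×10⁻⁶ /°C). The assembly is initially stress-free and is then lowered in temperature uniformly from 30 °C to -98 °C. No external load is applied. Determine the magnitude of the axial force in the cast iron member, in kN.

P ≈ 129 kN (compressive in the cast iron)

Both members must finish at the same length. With the larger α, the aluminium tends to over-contract; the plates restrain it, putting the aluminium in tension and the cast iron in compression. With no external load the two internal forces are equal and opposite, magnitude P.
Compatibility of the two members (thermal + elastic change equal): (α₁ − α₂)ΔT = P·[1/(A₁E₁) + 1/(A₂E₂)].
|α₁ − α₂|·ΔT = 12×10⁻⁶ × 128 = 0.001536.
1/(A₁E₁) + 1/(A₂E₂) = 1/(2275×117×10³) + 1/(1700×72×10³) = 1.193×10⁻⁸ N⁻¹.
P = 0.001536 / 1.193×10⁻⁸ = 128800 N = 128.8 kN.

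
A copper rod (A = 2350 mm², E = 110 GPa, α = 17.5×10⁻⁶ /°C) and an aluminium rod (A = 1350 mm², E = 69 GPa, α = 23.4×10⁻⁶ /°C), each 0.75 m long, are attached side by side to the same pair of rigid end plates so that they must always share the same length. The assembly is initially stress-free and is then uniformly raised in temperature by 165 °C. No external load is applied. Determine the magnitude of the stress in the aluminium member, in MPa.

Equilibrium of a rigid end plate with no external load gives equal and opposite internal forces ±P in the two members. Since α_{aluminium} > α_{copper}, heating drives the aluminium into compression and the copper into tension.
Equating the net (thermal + elastic) strains gives |α₁ − α₂|·ΔT = P·[1/(A₁E₁) + 1/(A₂E₂)].
|α₁ − α₂|·ΔT = 5.9×10⁻⁶ × 165 = 0.0009735.
1/(A₁E₁) + 1/(A₂E₂) = 1/(2350×110×10³) + 1/(1350×69×10³) = 1.46×10⁻⁸ N⁻¹.
So P = 0.0009735 / 1.46×10⁻⁸ = 66.66 kN.
σ_{aluminium} = P/A₂ = 66660/1350 = 49.38 MPa, compressive.

σ ≈ 49.4 MPa (compressive)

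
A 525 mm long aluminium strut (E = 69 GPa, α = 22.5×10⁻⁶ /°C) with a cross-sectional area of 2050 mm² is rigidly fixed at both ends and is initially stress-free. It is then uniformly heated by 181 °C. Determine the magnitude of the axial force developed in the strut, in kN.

P ≈ 576 kN (compressive)

Full restraint means ε = 0, so the stress is σ = EαΔT = 69×10³ × 22.5×10⁻⁶ × 181 = 281 MPa.
P = AEαΔT = 2050 × 69×10³ × 22.5×10⁻⁶ × 181 = 576.1 kN (compressive).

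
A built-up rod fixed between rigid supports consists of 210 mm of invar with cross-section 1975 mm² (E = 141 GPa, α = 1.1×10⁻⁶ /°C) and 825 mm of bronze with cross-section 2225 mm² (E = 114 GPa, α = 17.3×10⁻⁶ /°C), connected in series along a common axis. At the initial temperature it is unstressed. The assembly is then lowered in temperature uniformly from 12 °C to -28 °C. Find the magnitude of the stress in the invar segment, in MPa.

With the walls removed the bar would change length by δ_free = Σ αᵢΔT Lᵢ = 1.1×10⁻⁶×40×210 + 17.3×10⁻⁶×40×825 = 0.5801 mm.
Since the ends are fixed, an axial force P builds up, equal in every segment, with P · Σ Lᵢ/(AᵢEᵢ) = δ_free.
The series flexibility is Σ Lᵢ/(AᵢEᵢ) = 210/(1975×141×10³) + 825/(2225×114×10³) = 4.007×10⁻⁶ mm/N.
Hence P = δ_free / Σ(L/AE) = 0.5801/4.007×10⁻⁶ = 144.8 kN (tensile).
σ_{invar} = P / A = 144800 / 1975 = 73.31 MPa.

σ ≈ 73.3 MPa (tensile)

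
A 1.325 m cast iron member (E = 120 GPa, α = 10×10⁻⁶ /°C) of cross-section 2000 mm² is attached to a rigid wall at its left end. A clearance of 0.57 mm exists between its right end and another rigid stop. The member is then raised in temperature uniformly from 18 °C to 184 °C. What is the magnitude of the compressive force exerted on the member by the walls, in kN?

If the wall were absent the member would grow by αΔT L = 10×10⁻⁶ × 166 × 1325 = 2.199 mm.
After closing the 0.57 mm clearance, 2.199 − 0.57 = 1.629 mm of expansion remains to be suppressed by the wall.
That suppressed elongation corresponds to σ = E·Δ/L = 120×10³ × 1.629/1325 = 147.6 MPa.
Force on the wall = σA = 147.6 × 2000 mm² = 295.2 kN.

P ≈ 295 kN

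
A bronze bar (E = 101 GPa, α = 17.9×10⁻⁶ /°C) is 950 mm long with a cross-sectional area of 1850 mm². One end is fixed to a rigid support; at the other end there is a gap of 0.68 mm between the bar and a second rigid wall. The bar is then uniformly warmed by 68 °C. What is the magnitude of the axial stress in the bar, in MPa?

Free thermal elongation = αΔT L = 17.9×10⁻⁶ × 68 × 950 = 1.156 mm.
After closing the 0.68 mm clearance, 1.156 − 0.68 = 0.4763 mm of expansion remains to be suppressed by the wall.
Compatibility: PL/(AE) = 0.4763 mm, so σ = P/A = E × (0.4763/950) = 50.64 MPa.

σ ≈ 50.6 MPa (compressive)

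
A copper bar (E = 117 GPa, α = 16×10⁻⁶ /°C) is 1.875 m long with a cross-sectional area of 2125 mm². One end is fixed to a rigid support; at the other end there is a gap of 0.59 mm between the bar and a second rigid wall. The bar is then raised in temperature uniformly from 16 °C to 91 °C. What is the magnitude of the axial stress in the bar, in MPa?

If the wall were absent the bar would grow by αΔT L = 16×10⁻⁶ × 75 × 1875 = 2.25 mm.
The gap closes (δ_free > 0.59 mm) and the wall then resists a further 2.25 − 0.59 = 1.66 mm of expansion.
That suppressed elongation corresponds to σ = E·Δ/L = 117×10³ × 1.66/1875 = 103.6 MPa.

σ ≈ 104 MPa (compressive)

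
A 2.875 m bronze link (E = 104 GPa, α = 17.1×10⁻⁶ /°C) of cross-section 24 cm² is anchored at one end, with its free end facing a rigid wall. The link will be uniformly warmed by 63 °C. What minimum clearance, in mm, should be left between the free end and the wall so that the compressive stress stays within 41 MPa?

Free expansion if unrestrained: δ_free = αΔT L = 17.1×10⁻⁶ × 63 × 2875 = 3.097 mm.
At the allowable stress the elastic shortening the wall may impose is σL/E = 41 × 2875 / (104×10³) = 1.133 mm.
So the gap has to take up the difference, g_min = δ_free − σL/E = 3.097 − 1.133 = 1.964 mm.

g ≈ 1.96 mm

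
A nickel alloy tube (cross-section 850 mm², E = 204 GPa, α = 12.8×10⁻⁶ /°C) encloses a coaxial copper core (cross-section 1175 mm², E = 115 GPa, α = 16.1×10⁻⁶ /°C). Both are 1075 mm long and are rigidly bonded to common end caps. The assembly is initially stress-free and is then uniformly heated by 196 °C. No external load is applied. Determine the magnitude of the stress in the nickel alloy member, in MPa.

σ ≈ 57.8 MPa (tensile)

Both members must finish at the same length. With the larger α, the copper tends to over-expand; the plates restrain it, putting the copper in compression and the nickel alloy in tension. With no external load the two internal forces are equal and opposite, magnitude P.
Compatibility of the two members (thermal + elastic change equal): (α₁ − α₂)ΔT = P·[1/(A₁E₁) + 1/(A₂E₂)].
|α₁ − α₂|·ΔT = 3.3×10⁻⁶ × 196 = 0.0006468.
1/(A₁E₁) + 1/(A₂E₂) = 1/(850×204×10³) + 1/(1175×115×10³) = 1.317×10⁻⁸ N⁻¹.
P = 0.0006468 / 1.317×10⁻⁸ = 49120 N = 49.12 kN.
σ_{nickel alloy} = P/A₁ = 49120/850 = 57.79 MPa, tensile.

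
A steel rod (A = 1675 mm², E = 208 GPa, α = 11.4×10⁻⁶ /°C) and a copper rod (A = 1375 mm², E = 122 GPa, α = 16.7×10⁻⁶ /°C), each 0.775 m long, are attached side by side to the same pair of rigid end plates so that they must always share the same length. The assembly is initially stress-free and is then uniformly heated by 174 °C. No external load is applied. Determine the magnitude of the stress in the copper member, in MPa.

Equilibrium of a rigid end plate with no external load gives equal and opposite internal forces ±P in the two members. Since α_{copper} > α_{steel}, heating drives the copper into compression and the steel into tension.
Compatibility of the two members (thermal + elastic change equal): (α₁ − α₂)ΔT = P·[1/(A₁E₁) + 1/(A₂E₂)].
|α₁ − α₂|·ΔT = 5.3×10⁻⁶ × 174 = 0.0009222.
1/(A₁E₁) + 1/(A₂E₂) = 1/(1675×208×10³) + 1/(1375×122×10³) = 8.832×10⁻⁹ N⁻¹.
So P = 0.0009222 / 8.832×10⁻⁹ = 104.4 kN.
σ_{copper} = P/A₂ = 104400/1375 = 75.94 MPa, compressive.

σ ≈ 75.9 MPa (compressive)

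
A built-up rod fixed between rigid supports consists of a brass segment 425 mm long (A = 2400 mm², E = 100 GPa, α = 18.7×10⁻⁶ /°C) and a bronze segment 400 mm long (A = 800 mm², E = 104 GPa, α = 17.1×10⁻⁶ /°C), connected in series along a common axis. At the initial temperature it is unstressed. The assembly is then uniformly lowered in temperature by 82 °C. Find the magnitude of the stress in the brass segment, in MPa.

If the supports were absent, the total length change would be Σ αᵢΔT Lᵢ = 18.7×10⁻⁶×82×425 + 17.1×10⁻⁶×82×400 = 1.213 mm.
Since the ends are fixed, an axial force P builds up, equal in every segment, with P · Σ Lᵢ/(AᵢEᵢ) = δ_free.
Σ Lᵢ/(AᵢEᵢ) = 425/(2400×100×10³) + 400/(800×104×10³) = 6.579×10⁻⁶ mm/N.
P = 1.213 / 6.579×10⁻⁶ = 184300 N = 184.3 kN, tensile.
σ_{brass} = P / A = 184300 / 2400 = 76.8 MPa.

σ ≈ 76.8 MPa (tensile)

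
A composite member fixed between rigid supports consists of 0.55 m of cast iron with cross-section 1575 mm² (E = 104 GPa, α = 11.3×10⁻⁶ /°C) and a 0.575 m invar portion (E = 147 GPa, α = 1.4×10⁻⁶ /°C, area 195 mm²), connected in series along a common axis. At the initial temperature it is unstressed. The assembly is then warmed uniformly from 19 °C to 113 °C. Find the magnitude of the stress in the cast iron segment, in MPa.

Free thermal expansion of the whole bar: Σ αᵢΔT Lᵢ = 11.3×10⁻⁶×94×550 + 1.4×10⁻⁶×94×575 = 0.6599 mm.
The rigid supports impose zero overall length change; the single axial force P common to all segments must satisfy P Σ Lᵢ/(AᵢEᵢ) = δ_free.
Σ Lᵢ/(AᵢEᵢ) = 550/(1575×104×10³) + 575/(195×147×10³) = 2.342×10⁻⁵ mm/N.
P = 0.6599 / 2.342×10⁻⁵ = 28180 N = 28.18 kN, compressive.
σ_{cast iron} = P / A = 28180 / 1575 = 17.89 MPa.

σ ≈ 17.9 MPa (compressive)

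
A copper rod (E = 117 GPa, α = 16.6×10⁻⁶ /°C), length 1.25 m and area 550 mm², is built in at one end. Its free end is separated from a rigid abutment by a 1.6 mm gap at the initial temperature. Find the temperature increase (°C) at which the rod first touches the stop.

ΔT ≈ 77.1 °C

The gap closes when αΔT L = 1.6 mm, since the rod is still unstressed at that instant.
ΔT = 1.6 / (16.6×10⁻⁶ × 1250) = 77.11 °C.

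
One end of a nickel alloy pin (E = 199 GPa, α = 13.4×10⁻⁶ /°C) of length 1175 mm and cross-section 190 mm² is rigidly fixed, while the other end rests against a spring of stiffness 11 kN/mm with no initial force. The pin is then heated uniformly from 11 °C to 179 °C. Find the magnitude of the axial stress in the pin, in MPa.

σ ≈ 114 MPa (compressive)

The unrestrained thermal change is αΔT L = 13.4×10⁻⁶ × 168 × 1175 = 2.645 mm.
With a force P in the spring, the elastic change of the pin is PL/(AE) and that of the spring is P/k; compatibility requires their sum to equal δ_free.
So P = δ_free / [L/(AE) + 1/k] = 2.645 / [ 1175/(190×199×10³) + 1/(11×10³) ].
P = 2.645 / 0.000122 = 21680 N.
σ = P/A = 21680/190 = 114.1 MPa.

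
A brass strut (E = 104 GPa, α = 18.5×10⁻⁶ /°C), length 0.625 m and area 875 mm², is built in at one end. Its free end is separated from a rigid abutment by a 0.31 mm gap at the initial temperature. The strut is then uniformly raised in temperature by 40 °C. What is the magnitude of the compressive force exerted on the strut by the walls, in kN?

P ≈ 22.2 kN

Free thermal elongation = αΔT L = 18.5×10⁻⁶ × 40 × 625 = 0.4625 mm.
The gap closes (δ_free > 0.31 mm) and the wall then resists a further 0.4625 − 0.31 = 0.1525 mm of expansion.
So σ = E(δ_free − g)/L = 104×10³ × 0.1525/625 = 25.38 MPa.
Force on the wall = σA = 25.38 × 875 mm² = 22.2 kN.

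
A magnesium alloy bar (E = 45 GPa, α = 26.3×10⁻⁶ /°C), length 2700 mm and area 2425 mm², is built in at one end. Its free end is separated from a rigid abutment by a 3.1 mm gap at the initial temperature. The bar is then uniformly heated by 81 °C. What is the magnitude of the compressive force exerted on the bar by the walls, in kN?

Unrestrained expansion: δ_free = αΔT L = 26.3×10⁻⁶ × 81 × 2700 = 5.752 mm.
This exceeds the 3.1 mm gap, so the wall pushes back. The portion of expansion that must be recovered elastically is δ_free − gap = 5.752 − 3.1 = 2.652 mm.
So σ = E(δ_free − g)/L = 45×10³ × 2.652/2700 = 44.2 MPa.
P = σA = 44.2 × 2425 = 107.2 kN.

P ≈ 107 kN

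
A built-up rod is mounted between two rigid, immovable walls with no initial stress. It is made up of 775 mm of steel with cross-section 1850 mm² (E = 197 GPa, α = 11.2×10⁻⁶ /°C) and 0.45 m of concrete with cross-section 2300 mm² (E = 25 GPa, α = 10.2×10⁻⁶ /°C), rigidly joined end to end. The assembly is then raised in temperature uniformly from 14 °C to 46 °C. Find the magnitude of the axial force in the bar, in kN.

If the supports were absent, the total length change would be Σ αᵢΔT Lᵢ = 11.2×10⁻⁶×32×775 + 10.2×10⁻⁶×32×450 = 0.4246 mm.
Since the ends are fixed, an axial force P builds up, equal in every segment, with P · Σ Lᵢ/(AᵢEᵢ) = δ_free.
Σ Lᵢ/(AᵢEᵢ) = 775/(1850×197×10³) + 450/(2300×25×10³) = 9.953×10⁻⁶ mm/N.
So P = 0.4246 / 9.953×10⁻⁶ = 42.67 kN, compressive.

P ≈ 42.7 kN (compressive)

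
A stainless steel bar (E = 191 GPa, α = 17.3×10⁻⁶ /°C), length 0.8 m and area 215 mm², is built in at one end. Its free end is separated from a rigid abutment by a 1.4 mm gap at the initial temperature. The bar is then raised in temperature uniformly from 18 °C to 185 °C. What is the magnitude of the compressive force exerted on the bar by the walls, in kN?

P ≈ 46.8 kN

If the wall were absent the bar would grow by αΔT L = 17.3×10⁻⁶ × 167 × 800 = 2.311 mm.
The gap closes (δ_free > 1.4 mm) and the wall then resists a further 2.311 − 1.4 = 0.9113 mm of expansion.
Compatibility: PL/(AE) = 0.9113 mm, so σ = P/A = E × (0.9113/800) = 217.6 MPa.
Force on the wall = σA = 217.6 × 215 mm² = 46.78 kN.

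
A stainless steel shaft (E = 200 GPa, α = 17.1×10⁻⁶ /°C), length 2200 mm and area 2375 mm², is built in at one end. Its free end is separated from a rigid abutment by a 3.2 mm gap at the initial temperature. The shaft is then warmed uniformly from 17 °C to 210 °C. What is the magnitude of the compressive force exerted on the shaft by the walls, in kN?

Unrestrained expansion: δ_free = αΔT L = 17.1×10⁻⁶ × 193 × 2200 = 7.261 mm.
The gap closes (δ_free > 3.2 mm) and the wall then resists a further 7.261 − 3.2 = 4.061 mm of expansion.
Compatibility: PL/(AE) = 4.061 mm, so σ = P/A = E × (4.061/2200) = 369.2 MPa.
Force on the wall = σA = 369.2 × 2375 mm² = 876.7 kN.

P ≈ 877 kN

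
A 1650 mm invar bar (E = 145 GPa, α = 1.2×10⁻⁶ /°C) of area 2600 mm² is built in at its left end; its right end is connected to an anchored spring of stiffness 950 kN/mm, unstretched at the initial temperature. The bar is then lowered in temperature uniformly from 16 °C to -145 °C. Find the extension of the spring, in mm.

If the spring were absent the bar would shorten by αΔT L = 1.2×10⁻⁶ × 161 × 1650 = 0.3188 mm.
With a force P in the spring, the elastic change of the bar is PL/(AE) and that of the spring is P/k; compatibility requires their sum to equal δ_free.
So P = δ_free / [L/(AE) + 1/k] = 0.3188 / [ 1650/(2600×145×10³) + 1/(950×10³) ].
P = 0.3188 / 5.429×10⁻⁶ = 58710 N.
Spring extension = P/k = 58710/(950×10³) = 0.06181 mm.

δ ≈ 0.0618 mm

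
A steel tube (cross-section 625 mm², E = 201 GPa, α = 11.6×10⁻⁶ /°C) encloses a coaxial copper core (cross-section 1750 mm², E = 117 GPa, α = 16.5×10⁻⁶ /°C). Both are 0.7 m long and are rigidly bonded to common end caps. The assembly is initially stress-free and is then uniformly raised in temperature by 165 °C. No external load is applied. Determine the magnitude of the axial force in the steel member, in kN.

P ≈ 62.9 kN (tensile in the steel)

Both members must finish at the same length. With the larger α, the copper tends to over-expand; the plates restrain it, putting the copper in compression and the steel in tension. With no external load the two internal forces are equal and opposite, magnitude P.
Equating the net (thermal + elastic) strains gives |α₁ − α₂|·ΔT = P·[1/(A₁E₁) + 1/(A₂E₂)].
|α₁ − α₂|·ΔT = 4.9×10⁻⁶ × 165 = 0.0008085.
1/(A₁E₁) + 1/(A₂E₂) = 1/(625×201×10³) + 1/(1750×117×10³) = 1.284×10⁻⁸ N⁻¹.
P = 0.0008085 / 1.284×10⁻⁸ = 62950 N = 62.95 kN.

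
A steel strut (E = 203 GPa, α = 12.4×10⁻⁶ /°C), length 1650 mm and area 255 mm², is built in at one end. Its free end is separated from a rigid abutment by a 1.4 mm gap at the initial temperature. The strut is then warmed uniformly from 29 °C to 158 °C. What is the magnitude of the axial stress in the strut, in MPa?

σ ≈ 152 MPa (compressive)

Unrestrained expansion: δ_free = αΔT L = 12.4×10⁻⁶ × 129 × 1650 = 2.639 mm.
This exceeds the 1.4 mm gap, so the wall pushes back. The portion of expansion that must be recovered elastically is δ_free − gap = 2.639 − 1.4 = 1.239 mm.
Compatibility: PL/(AE) = 1.239 mm, so σ = P/A = E × (1.239/1650) = 152.5 MPa.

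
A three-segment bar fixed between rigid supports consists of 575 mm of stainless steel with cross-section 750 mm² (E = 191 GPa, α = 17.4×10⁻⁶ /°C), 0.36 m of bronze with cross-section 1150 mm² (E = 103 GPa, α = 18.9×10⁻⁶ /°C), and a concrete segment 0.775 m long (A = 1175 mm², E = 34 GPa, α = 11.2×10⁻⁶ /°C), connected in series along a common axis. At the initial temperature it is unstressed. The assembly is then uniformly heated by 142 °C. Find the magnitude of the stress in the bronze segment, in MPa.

σ ≈ 119 MPa (compressive)

With the walls removed the bar would change length by δ_free = Σ αᵢΔT Lᵢ = 17.4×10⁻⁶×142×575 + 18.9×10⁻⁶×142×360 + 11.2×10⁻⁶×142×775 = 3.619 mm.
Since the ends are fixed, an axial force P builds up, equal in every segment, with P · Σ Lᵢ/(AᵢEᵢ) = δ_free.
Σ Lᵢ/(AᵢEᵢ) = 575/(750×191×10³) + 360/(1150×103×10³) + 775/(1175×34×10³) = 2.645×10⁻⁵ mm/N.
Hence P = δ_free / Σ(L/AE) = 3.619/2.645×10⁻⁵ = 136.8 kN (compressive).
σ_{bronze} = P / A = 136800 / 1150 = 119 MPa.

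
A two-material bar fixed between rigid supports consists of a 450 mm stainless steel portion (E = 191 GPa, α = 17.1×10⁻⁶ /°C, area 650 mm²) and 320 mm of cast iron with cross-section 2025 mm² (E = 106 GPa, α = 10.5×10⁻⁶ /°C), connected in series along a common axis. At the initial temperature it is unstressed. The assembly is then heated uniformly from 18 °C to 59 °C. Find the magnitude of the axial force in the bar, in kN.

If the supports were absent, the total length change would be Σ αᵢΔT Lᵢ = 17.1×10⁻⁶×41×450 + 10.5×10⁻⁶×41×320 = 0.4533 mm.
The rigid supports impose zero overall length change; the single axial force P common to all segments must satisfy P Σ Lᵢ/(AᵢEᵢ) = δ_free.
The series flexibility is Σ Lᵢ/(AᵢEᵢ) = 450/(650×191×10³) + 320/(2025×106×10³) = 5.115×10⁻⁶ mm/N.
P = 0.4533 / 5.115×10⁻⁶ = 88610 N = 88.61 kN, compressive.

P ≈ 88.6 kN (compressive)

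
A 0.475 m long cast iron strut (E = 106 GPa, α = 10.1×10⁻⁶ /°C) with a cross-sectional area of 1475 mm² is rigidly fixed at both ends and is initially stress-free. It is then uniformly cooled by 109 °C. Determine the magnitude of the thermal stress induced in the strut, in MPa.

σ ≈ 117 MPa (tensile)

With length fixed, the mechanical strain must cancel the thermal strain αΔT = 10.1×10⁻⁶ × 109 = 1100.9×10⁻⁶.
The stress required to suppress this strain is σ = Eε = 106×10³ × 1100.9×10⁻⁶ = 116.7 MPa, tensile since the strut is trying to contract.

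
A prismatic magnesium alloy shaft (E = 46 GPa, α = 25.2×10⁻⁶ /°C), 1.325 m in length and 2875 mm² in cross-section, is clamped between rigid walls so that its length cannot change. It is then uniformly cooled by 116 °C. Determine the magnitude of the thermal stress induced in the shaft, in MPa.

With length fixed, the mechanical strain must cancel the thermal strain αΔT = 25.2×10⁻⁶ × 116 = 2923.2×10⁻⁶.
The stress required to suppress this strain is σ = Eε = 46×10³ × 2923.2×10⁻⁶ = 134.5 MPa, tensile since the shaft is trying to contract.

σ ≈ 134 MPa (tensile)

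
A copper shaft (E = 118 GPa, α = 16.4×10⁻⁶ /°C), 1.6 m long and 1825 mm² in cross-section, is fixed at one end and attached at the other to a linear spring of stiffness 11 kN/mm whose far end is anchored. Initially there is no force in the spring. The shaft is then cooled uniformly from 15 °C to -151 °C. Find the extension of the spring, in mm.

The unrestrained thermal change is αΔT L = 16.4×10⁻⁶ × 166 × 1600 = 4.356 mm.
With a force P in the spring, the elastic change of the shaft is PL/(AE) and that of the spring is P/k; compatibility requires their sum to equal δ_free.
P [ L/(AE) + 1/k ] = δ_free → P [ 1600/(1825×118×10³) + 1/(11×10³) ] = 4.356.
P = 4.356 / 9.834×10⁻⁵ = 44290 N.
Spring extension = P/k = 44290/(11×10³) = 4.027 mm.

δ ≈ 4.03 mm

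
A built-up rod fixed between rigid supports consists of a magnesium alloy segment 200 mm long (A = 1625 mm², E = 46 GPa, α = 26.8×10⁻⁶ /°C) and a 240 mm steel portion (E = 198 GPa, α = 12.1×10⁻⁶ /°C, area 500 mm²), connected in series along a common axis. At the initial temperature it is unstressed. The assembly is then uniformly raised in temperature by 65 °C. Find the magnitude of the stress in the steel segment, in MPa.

If the supports were absent, the total length change would be Σ αᵢΔT Lᵢ = 26.8×10⁻⁶×65×200 + 12.1×10⁻⁶×65×240 = 0.5372 mm.
The rigid supports impose zero overall length change; the single axial force P common to all segments must satisfy P Σ Lᵢ/(AᵢEᵢ) = δ_free.
Σ Lᵢ/(AᵢEᵢ) = 200/(1625×46×10³) + 240/(500×198×10³) = 5.1×10⁻⁶ mm/N.
Hence P = δ_free / Σ(L/AE) = 0.5372/5.1×10⁻⁶ = 105.3 kN (compressive).
σ_{steel} = P / A = 105300 / 500 = 210.7 MPa.

σ ≈ 211 MPa (compressive)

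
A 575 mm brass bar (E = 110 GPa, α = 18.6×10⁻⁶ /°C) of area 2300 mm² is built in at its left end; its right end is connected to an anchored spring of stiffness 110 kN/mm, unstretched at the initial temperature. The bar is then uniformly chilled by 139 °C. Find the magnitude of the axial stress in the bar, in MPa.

If the spring were absent the bar would shorten by αΔT L = 18.6×10⁻⁶ × 139 × 575 = 1.487 mm.
With a force P in the spring, the elastic change of the bar is PL/(AE) and that of the spring is P/k; compatibility requires their sum to equal δ_free.
So P = δ_free / [L/(AE) + 1/k] = 1.487 / [ 575/(2300×110×10³) + 1/(110×10³) ].
P = 1.487 / 1.136×10⁻⁵ = 130800 N.
σ = P/A = 130800/2300 = 56.88 MPa.

σ ≈ 56.9 MPa (tensile)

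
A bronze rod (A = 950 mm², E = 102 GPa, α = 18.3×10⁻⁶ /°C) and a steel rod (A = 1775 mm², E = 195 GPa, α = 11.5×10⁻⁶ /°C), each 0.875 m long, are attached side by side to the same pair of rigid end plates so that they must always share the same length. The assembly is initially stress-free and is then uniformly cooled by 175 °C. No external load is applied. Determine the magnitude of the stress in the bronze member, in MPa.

σ ≈ 94.8 MPa (tensile)

Both members must finish at the same length. With the larger α, the bronze tends to over-contract; the plates restrain it, putting the bronze in tension and the steel in compression. With no external load the two internal forces are equal and opposite, magnitude P.
Setting the final lengths equal and cancelling L: (α₁ − α₂)ΔT = P/(A₁E₁) + P/(A₂E₂).
|α₁ − α₂|·ΔT = 6.8×10⁻⁶ × 175 = 0.00119.
1/(A₁E₁) + 1/(A₂E₂) = 1/(950×102×10³) + 1/(1775×195×10³) = 1.321×10⁻⁸ N⁻¹.
P = 0.00119 / 1.321×10⁻⁸ = 90090 N = 90.09 kN.
σ_{bronze} = P/A₁ = 90090/950 = 94.83 MPa, tensile.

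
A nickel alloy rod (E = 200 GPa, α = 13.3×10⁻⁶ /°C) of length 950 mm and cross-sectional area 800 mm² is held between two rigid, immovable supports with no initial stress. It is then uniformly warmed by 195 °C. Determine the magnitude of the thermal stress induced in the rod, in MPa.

σ ≈ 519 MPa (compressive)

Because both ends are immovable the net strain is zero, and the suppressed thermal strain is αΔT = 13.3×10⁻⁶ × 195 = 2593.5×10⁻⁶.
Hence σ = E·αΔT = 200×10³ × 2593.5×10⁻⁶ = 518.7 MPa, compressive.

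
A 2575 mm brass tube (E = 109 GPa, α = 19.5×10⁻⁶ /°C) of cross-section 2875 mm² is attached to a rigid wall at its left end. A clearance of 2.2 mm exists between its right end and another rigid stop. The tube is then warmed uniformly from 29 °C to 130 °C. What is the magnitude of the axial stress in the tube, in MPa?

If the wall were absent the tube would grow by αΔT L = 19.5×10⁻⁶ × 101 × 2575 = 5.071 mm.
This exceeds the 2.2 mm gap, so the wall pushes back. The portion of expansion that must be recovered elastically is δ_free − gap = 5.071 − 2.2 = 2.871 mm.
So σ = E(δ_free − g)/L = 109×10³ × 2.871/2575 = 121.5 MPa.

σ ≈ 122 MPa (compressive)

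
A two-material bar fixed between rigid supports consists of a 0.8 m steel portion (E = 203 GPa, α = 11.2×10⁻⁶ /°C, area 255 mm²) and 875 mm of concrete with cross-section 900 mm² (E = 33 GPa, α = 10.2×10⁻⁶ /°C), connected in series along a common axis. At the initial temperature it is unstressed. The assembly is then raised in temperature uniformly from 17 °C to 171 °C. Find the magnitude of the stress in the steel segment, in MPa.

σ ≈ 240 MPa (compressive)

If the supports were absent, the total length change would be Σ αᵢΔT Lᵢ = 11.2×10⁻⁶×154×800 + 10.2×10⁻⁶×154×875 = 2.754 mm.
Since the ends are fixed, an axial force P builds up, equal in every segment, with P · Σ Lᵢ/(AᵢEᵢ) = δ_free.
The series flexibility is Σ Lᵢ/(AᵢEᵢ) = 800/(255×203×10³) + 875/(900×33×10³) = 4.492×10⁻⁵ mm/N.
Hence P = δ_free / Σ(L/AE) = 2.754/4.492×10⁻⁵ = 61.32 kN (compressive).
σ_{steel} = P / A = 61320 / 255 = 240.5 MPa.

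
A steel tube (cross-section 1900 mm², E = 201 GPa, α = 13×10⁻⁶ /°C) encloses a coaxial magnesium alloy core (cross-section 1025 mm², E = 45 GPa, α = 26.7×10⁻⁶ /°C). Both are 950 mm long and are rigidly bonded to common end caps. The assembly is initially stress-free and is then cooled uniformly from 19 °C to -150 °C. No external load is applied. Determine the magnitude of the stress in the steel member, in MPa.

σ ≈ 50.1 MPa (compressive)

Both members must finish at the same length. With the larger α, the magnesium alloy tends to over-contract; the plates restrain it, putting the magnesium alloy in tension and the steel in compression. With no external load the two internal forces are equal and opposite, magnitude P.
Setting the final lengths equal and cancelling L: (α₁ − α₂)ΔT = P/(A₁E₁) + P/(A₂E₂).
|α₁ − α₂|·ΔT = 13.7×10⁻⁶ × 169 = 0.002315.
1/(A₁E₁) + 1/(A₂E₂) = 1/(1900×201×10³) + 1/(1025×45×10³) = 2.43×10⁻⁸ N⁻¹.
So P = 0.002315 / 2.43×10⁻⁸ = 95.28 kN.
σ_{steel} = P/A₁ = 95280/1900 = 50.15 MPa, compressive.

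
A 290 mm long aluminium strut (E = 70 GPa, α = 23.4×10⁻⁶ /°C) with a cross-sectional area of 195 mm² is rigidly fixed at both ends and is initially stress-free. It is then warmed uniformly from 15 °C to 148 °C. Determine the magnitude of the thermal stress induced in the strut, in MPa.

The supports are rigid, so the total axial strain is zero. The restrained thermal strain is ε = αΔT = 23.4×10⁻⁶ × 133 = 3112.2×10⁻⁶.
The stress required to suppress this strain is σ = Eε = 70×10³ × 3112.2×10⁻⁶ = 217.9 MPa, compressive since the strut is trying to expand.

σ ≈ 218 MPa (compressive)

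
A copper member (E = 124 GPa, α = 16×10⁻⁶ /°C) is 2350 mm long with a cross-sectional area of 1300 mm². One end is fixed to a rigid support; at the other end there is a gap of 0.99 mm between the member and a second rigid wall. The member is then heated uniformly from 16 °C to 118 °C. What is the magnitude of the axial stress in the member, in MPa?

If the wall were absent the member would grow by αΔT L = 16×10⁻⁶ × 102 × 2350 = 3.835 mm.
This exceeds the 0.99 mm gap, so the wall pushes back. The portion of expansion that must be recovered elastically is δ_free − gap = 3.835 − 0.99 = 2.845 mm.
That suppressed elongation corresponds to σ = E·Δ/L = 124×10³ × 2.845/2350 = 150.1 MPa.

σ ≈ 150 MPa (compressive)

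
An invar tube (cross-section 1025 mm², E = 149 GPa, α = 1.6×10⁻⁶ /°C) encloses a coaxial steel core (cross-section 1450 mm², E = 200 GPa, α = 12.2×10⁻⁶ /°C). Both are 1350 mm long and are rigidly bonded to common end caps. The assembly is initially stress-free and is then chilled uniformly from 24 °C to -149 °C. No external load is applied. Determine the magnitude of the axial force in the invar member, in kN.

Both members must finish at the same length. With the larger α, the steel tends to over-contract; the plates restrain it, putting the steel in tension and the invar in compression. With no external load the two internal forces are equal and opposite, magnitude P.
Equating the net (thermal + elastic) strains gives |α₁ − α₂|·ΔT = P·[1/(A₁E₁) + 1/(A₂E₂)].
|α₁ − α₂|·ΔT = 10.6×10⁻⁶ × 173 = 0.001834.
1/(A₁E₁) + 1/(A₂E₂) = 1/(1025×149×10³) + 1/(1450×200×10³) = 9.996×10⁻⁹ N⁻¹.
So P = 0.001834 / 9.996×10⁻⁹ = 183.5 kN.

P ≈ 183 kN (compressive in the invar)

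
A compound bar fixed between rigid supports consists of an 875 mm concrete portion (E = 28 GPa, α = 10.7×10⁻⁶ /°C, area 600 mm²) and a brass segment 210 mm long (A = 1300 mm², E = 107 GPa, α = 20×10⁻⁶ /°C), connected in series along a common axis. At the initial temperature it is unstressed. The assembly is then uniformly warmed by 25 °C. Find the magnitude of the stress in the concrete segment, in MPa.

Free thermal expansion of the whole bar: Σ αᵢΔT Lᵢ = 10.7×10⁻⁶×25×875 + 20×10⁻⁶×25×210 = 0.3391 mm.
The walls prevent any net length change, so an axial force P (same in every segment) develops. Compatibility: P · Σ Lᵢ/(AᵢEᵢ) = δ_free.
Σ Lᵢ/(AᵢEᵢ) = 875/(600×28×10³) + 210/(1300×107×10³) = 5.359×10⁻⁵ mm/N.
P = 0.3391 / 5.359×10⁻⁵ = 6327 N = 6.327 kN, compressive.
σ_{concrete} = P / A = 6327 / 600 = 10.54 MPa.

σ ≈ 10.5 MPa (compressive)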